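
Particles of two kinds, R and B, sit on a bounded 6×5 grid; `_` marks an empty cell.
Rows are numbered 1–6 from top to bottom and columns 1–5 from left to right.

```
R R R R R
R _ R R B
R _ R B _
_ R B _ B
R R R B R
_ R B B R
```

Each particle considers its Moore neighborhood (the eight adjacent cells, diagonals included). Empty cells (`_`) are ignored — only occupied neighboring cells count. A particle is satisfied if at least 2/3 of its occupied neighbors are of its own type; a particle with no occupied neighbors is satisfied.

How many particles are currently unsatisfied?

10

(1,1)R 2/2 ok
(1,2)R 4/4 ok
(1,3)R 4/4 ok
(1,4)R 4/5 ok
(1,5)R 2/3 ok
(2,1)R 3/3 ok
(2,3)R 5/6 ok
(2,4)R 5/7 ok
(2,5)B 1/4 unhappy
(3,1)R 2/2 ok
(3,3)R 3/5 unhappy
(3,4)B 3/6 unhappy
(4,2)R 5/6 ok
(4,3)B 2/6 unhappy
(4,5)B 2/3 ok
(5,1)R 3/3 ok
(5,2)R 4/6 ok
(5,3)R 3/7 unhappy
(5,4)B 4/7 unhappy
(5,5)R 1/4 unhappy
(6,2)R 3/4 ok
(6,3)B 2/5 unhappy
(6,4)B 2/5 unhappy
(6,5)R 1/3 unhappy
Unsatisfied: (2,5), (3,3), (3,4), (4,3), (5,3), (5,4), (5,5), (6,3), (6,4), (6,5) — 10 in total.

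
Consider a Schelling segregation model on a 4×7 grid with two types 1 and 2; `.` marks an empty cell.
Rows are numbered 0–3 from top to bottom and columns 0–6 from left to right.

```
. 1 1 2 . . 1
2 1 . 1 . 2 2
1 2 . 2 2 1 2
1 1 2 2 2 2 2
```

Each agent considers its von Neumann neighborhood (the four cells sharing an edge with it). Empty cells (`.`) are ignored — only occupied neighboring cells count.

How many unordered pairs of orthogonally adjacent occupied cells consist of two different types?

Scan each occupied cell's neighbors to the right and below so each pair is counted once.
From row 0: 3 unlike of 5 pairs (running 3/5).
From row 1: 5 unlike of 7 pairs (running 8/12).
From row 2: 5 unlike of 10 pairs (running 13/22).
From row 3: 1 unlike of 6 pairs (running 14/28).
Total adjacent occupied pairs: 28; unlike-type pairs: 14.

14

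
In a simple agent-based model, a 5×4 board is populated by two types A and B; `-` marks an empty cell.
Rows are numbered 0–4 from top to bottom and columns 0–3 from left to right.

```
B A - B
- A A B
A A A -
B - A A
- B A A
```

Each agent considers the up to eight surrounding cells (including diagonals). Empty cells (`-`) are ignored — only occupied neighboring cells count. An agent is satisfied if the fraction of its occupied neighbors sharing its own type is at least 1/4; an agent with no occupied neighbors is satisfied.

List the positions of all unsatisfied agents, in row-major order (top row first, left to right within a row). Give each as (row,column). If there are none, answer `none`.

Row 0: (0,0)B 0/2 not · (0,1)A 2/3 satisfied · (0,3)B 1/2 satisfied
Row 1: (1,1)A 5/6 satisfied · (1,2)A 4/6 satisfied · (1,3)B 1/3 satisfied
Row 2: (2,0)A 2/3 satisfied · (2,1)A 5/6 satisfied · (2,2)A 5/6 satisfied
Row 3: (3,0)B 1/3 satisfied · (3,2)A 5/6 satisfied · (3,3)A 4/4 satisfied
Row 4: (4,1)B 1/3 satisfied · (4,2)A 3/4 satisfied · (4,3)A 3/3 satisfied

(0,0)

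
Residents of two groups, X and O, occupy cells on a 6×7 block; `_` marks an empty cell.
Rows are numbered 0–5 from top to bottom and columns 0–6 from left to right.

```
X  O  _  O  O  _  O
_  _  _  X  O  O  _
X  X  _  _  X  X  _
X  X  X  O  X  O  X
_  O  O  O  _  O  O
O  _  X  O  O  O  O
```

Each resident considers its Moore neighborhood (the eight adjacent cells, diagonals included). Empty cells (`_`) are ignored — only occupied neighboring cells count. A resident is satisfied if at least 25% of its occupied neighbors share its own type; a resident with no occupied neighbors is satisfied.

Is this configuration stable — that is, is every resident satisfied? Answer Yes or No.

No

Row 0: (0,0)X 0/1 not · (0,1)O 0/1 not · (0,3)O 2/3 satisfied · (0,4)O 3/4 satisfied · (0,6)O 1/1 satisfied
Row 1: (1,3)X 1/4 satisfied · (1,4)O 3/6 satisfied · (1,5)O 3/5 satisfied
Row 2: (2,0)X 3/3 satisfied · (2,1)X 4/4 satisfied · (2,4)X 3/7 satisfied · (2,5)X 3/6 satisfied
Row 3: (3,0)X 3/4 satisfied · (3,1)X 4/6 satisfied · (3,2)X 2/6 satisfied · (3,3)O 2/5 satisfied · (3,4)X 2/6 satisfied · (3,5)O 2/6 satisfied · (3,6)X 1/4 satisfied
Row 4: (4,1)O 2/6 satisfied · (4,2)O 4/7 satisfied · (4,3)O 4/7 satisfied · (4,5)O 5/7 satisfied · (4,6)O 4/5 satisfied
Row 5: (5,0)O 1/1 satisfied · (5,2)X 0/4 not · (5,3)O 3/4 satisfied · (5,4)O 4/4 satisfied · (5,5)O 4/4 satisfied · (5,6)O 3/3 satisfied
For instance (0,0) has only 0/1 same-type neighbors, below 1/4.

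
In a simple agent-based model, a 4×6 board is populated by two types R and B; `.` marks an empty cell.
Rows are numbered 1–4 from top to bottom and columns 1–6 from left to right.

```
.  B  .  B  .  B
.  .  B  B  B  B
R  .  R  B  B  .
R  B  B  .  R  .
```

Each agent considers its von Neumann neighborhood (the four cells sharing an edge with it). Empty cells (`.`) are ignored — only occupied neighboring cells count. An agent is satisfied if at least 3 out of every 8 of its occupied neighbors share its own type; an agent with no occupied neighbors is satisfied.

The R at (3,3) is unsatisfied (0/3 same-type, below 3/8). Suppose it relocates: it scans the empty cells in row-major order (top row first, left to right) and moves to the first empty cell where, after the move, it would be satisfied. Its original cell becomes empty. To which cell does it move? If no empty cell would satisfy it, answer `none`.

Vacating (3,3). Empty cells in order:
  (1,1): 0/1 same-type → still unsatisfied.
  (1,3): 0/3 same-type → still unsatisfied.
  (1,5): 0/3 same-type → still unsatisfied.
  (2,1): 1/1 same-type → satisfied — stop here.

(2,1)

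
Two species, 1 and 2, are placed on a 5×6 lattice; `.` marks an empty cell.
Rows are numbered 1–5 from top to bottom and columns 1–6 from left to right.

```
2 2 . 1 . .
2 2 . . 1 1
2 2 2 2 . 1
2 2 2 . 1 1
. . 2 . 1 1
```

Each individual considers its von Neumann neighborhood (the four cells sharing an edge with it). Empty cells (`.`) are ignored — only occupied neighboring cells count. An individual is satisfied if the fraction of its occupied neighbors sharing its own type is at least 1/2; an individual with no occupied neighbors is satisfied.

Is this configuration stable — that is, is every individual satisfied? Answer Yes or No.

Yes

(1,1)2 2/2 satisfied
(1,2)2 2/2 satisfied
(1,4)1 0/0 satisfied
(2,1)2 3/3 satisfied
(2,2)2 3/3 satisfied
(2,5)1 1/1 satisfied
(2,6)1 2/2 satisfied
(3,1)2 3/3 satisfied
(3,2)2 4/4 satisfied
(3,3)2 3/3 satisfied
(3,4)2 1/1 satisfied
(3,6)1 2/2 satisfied
(4,1)2 2/2 satisfied
(4,2)2 3/3 satisfied
(4,3)2 3/3 satisfied
(4,5)1 2/2 satisfied
(4,6)1 3/3 satisfied
(5,3)2 1/1 satisfied
(5,5)1 2/2 satisfied
(5,6)1 2/2 satisfied
All meet the threshold, so the configuration is stable.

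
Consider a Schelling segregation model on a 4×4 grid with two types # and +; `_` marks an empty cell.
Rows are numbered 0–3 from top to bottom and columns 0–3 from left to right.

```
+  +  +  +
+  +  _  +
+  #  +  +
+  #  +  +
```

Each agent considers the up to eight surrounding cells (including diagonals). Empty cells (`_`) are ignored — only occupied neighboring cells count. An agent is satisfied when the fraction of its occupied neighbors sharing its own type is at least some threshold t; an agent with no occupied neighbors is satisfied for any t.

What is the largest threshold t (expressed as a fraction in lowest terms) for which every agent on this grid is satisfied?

Row 0: (0,0)+ 3/3 · (0,1)+ 4/4 · (0,2)+ 4/4 · (0,3)+ 2/2
Row 1: (1,0)+ 4/5 · (1,1)+ 6/7 · (1,3)+ 4/4
Row 2: (2,0)+ 3/5 · (2,1)# 1/7 · (2,2)+ 5/7 · (2,3)+ 4/4
Row 3: (3,0)+ 1/3 · (3,1)# 1/5 · (3,2)+ 3/5 · (3,3)+ 3/3
The smallest same-type fraction is 1/7 at (2,1), which reduces to 1/7. Any threshold above that leaves this agent unsatisfied.

1/7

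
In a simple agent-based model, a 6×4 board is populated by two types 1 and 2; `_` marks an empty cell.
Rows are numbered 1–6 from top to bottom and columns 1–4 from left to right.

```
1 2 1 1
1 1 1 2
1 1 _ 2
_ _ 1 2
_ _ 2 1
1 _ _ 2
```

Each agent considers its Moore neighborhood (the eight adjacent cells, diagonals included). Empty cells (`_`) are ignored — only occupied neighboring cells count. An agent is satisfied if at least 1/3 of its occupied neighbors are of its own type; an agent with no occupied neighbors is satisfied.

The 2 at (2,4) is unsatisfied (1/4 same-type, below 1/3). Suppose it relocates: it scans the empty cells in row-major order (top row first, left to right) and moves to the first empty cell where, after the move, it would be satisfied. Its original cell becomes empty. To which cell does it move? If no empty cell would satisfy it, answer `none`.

(3,3)

Vacating (2,4). Empty cells in order:
  (3,3): 2/6 same-type → satisfied — stop here.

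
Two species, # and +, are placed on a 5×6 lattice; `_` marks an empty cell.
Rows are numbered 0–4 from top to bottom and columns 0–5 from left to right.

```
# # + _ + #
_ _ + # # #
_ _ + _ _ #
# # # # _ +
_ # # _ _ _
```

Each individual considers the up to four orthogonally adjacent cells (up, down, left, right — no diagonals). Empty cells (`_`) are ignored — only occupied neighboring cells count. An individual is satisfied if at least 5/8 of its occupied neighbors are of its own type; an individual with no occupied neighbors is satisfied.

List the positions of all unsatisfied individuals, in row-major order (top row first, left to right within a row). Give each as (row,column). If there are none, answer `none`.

(0,0)# 1/1 ok
(0,1)# 1/2 unhappy
(0,2)+ 1/2 unhappy
(0,4)+ 0/2 unhappy
(0,5)# 1/2 unhappy
(1,2)+ 2/3 ok
(1,3)# 1/2 unhappy
(1,4)# 2/3 ok
(1,5)# 3/3 ok
(2,2)+ 1/2 unhappy
(2,5)# 1/2 unhappy
(3,0)# 1/1 ok
(3,1)# 3/3 ok
(3,2)# 3/4 ok
(3,3)# 1/1 ok
(3,5)+ 0/1 unhappy
(4,1)# 2/2 ok
(4,2)# 2/2 ok

(0,1), (0,2), (0,4), (0,5), (1,3), (2,2), (2,5), (3,5)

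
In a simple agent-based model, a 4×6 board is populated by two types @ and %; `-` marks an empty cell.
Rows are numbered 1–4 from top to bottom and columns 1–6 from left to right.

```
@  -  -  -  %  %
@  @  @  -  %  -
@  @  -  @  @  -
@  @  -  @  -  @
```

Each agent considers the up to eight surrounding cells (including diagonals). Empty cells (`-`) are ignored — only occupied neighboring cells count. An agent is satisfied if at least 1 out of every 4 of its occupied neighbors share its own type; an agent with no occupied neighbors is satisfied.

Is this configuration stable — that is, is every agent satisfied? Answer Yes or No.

Row 1: (1,1)@ 2/2 ✓ · (1,5)% 2/2 ✓ · (1,6)% 2/2 ✓
Row 2: (2,1)@ 4/4 ✓ · (2,2)@ 5/5 ✓ · (2,3)@ 3/3 ✓ · (2,5)% 2/4 ✓
Row 3: (3,1)@ 5/5 ✓ · (3,2)@ 6/6 ✓ · (3,4)@ 3/4 ✓ · (3,5)@ 3/4 ✓
Row 4: (4,1)@ 3/3 ✓ · (4,2)@ 3/3 ✓ · (4,4)@ 2/2 ✓ · (4,6)@ 1/1 ✓
All meet the threshold, so the configuration is stable.

Yes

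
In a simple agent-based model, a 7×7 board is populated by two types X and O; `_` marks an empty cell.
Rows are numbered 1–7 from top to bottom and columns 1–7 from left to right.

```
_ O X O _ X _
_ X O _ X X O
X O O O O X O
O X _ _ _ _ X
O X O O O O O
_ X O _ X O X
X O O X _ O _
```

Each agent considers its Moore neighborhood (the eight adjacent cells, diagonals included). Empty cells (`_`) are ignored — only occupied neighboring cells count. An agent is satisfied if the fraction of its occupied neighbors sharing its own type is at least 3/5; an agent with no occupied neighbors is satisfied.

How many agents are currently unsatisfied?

29

(1,2)O 1/3 ✗
(1,3)X 1/4 ✗
(1,4)O 1/3 ✗
(1,6)X 2/3 ✓
(2,2)X 2/6 ✗
(2,3)O 5/7 ✓
(2,5)X 3/6 ✗
(2,6)X 3/6 ✗
(2,7)O 1/4 ✗
(3,1)X 2/4 ✗
(3,2)O 3/6 ✗
(3,3)O 3/5 ✓
(3,4)O 3/4 ✓
(3,5)O 1/4 ✗
(3,6)X 3/6 ✗
(3,7)O 1/4 ✗
(4,1)O 2/5 ✗
(4,2)X 2/7 ✗
(4,7)X 1/4 ✗
(5,1)O 1/4 ✗
(5,2)X 2/6 ✗
(5,3)O 2/5 ✗
(5,4)O 3/4 ✓
(5,5)O 3/4 ✓
(5,6)O 3/6 ✗
(5,7)O 2/4 ✗
(6,2)X 2/7 ✗
(6,3)O 4/7 ✗
(6,5)X 1/6 ✗
(6,6)O 4/6 ✓
(6,7)X 0/4 ✗
(7,1)X 1/2 ✗
(7,2)O 2/4 ✗
(7,3)O 2/4 ✗
(7,4)X 1/3 ✗
(7,6)O 1/3 ✗
Unsatisfied: (1,2), (1,3), (1,4), (2,2), (2,5), (2,6), (2,7), (3,1), (3,2), (3,5), (3,6), (3,7), (4,1), (4,2), (4,7), (5,1), (5,2), (5,3), (5,6), (5,7), (6,2), (6,3), (6,5), (6,7), (7,1), (7,2), (7,3), (7,4), (7,6) — 29 in total.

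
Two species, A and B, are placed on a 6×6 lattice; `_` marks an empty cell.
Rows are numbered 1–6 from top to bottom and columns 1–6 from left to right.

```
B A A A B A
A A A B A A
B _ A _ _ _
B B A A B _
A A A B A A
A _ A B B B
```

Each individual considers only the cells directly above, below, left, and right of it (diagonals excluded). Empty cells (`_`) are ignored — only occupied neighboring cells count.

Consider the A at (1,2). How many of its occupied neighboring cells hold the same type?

Occupied neighbors of (1,2): (2,2)=A, (1,1)=B, (1,3)=A.
Same type (A): 2 of 3.

2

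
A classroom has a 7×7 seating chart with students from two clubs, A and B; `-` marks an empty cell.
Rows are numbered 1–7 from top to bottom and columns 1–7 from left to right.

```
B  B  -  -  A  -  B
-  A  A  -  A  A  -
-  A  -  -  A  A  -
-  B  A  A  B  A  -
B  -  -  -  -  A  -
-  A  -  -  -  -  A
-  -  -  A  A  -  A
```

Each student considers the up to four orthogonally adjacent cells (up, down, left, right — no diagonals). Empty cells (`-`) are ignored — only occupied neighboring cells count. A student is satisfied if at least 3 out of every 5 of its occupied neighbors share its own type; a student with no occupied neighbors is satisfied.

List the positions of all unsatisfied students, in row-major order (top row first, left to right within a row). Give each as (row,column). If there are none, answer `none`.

(1,2), (3,2), (4,2), (4,3), (4,4), (4,5)

(1,1)B 1/1 ✓
(1,2)B 1/2 ✗
(1,5)A 1/1 ✓
(1,7)B 0/0 ✓
(2,2)A 2/3 ✓
(2,3)A 1/1 ✓
(2,5)A 3/3 ✓
(2,6)A 2/2 ✓
(3,2)A 1/2 ✗
(3,5)A 2/3 ✓
(3,6)A 3/3 ✓
(4,2)B 0/2 ✗
(4,3)A 1/2 ✗
(4,4)A 1/2 ✗
(4,5)B 0/3 ✗
(4,6)A 2/3 ✓
(5,1)B 0/0 ✓
(5,6)A 1/1 ✓
(6,2)A 0/0 ✓
(6,7)A 1/1 ✓
(7,4)A 1/1 ✓
(7,5)A 1/1 ✓
(7,7)A 1/1 ✓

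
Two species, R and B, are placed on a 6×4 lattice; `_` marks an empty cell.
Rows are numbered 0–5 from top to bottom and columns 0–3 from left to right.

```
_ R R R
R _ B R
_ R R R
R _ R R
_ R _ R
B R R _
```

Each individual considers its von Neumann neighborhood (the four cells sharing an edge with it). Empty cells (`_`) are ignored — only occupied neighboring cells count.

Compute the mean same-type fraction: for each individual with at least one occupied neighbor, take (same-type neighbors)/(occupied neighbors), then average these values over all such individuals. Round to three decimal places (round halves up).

0.783

(0,1)R 1/1
(0,2)R 2/3
(0,3)R 2/2
(1,0)R — no occupied neighbors
(1,2)B 0/3
(1,3)R 2/3
(2,1)R 1/1
(2,2)R 3/4
(2,3)R 3/3
(3,0)R — no occupied neighbors
(3,2)R 2/2
(3,3)R 3/3
(4,1)R 1/1
(4,3)R 1/1
(5,0)B 0/1
(5,1)R 2/3
(5,2)R 1/1
Sum over 15 individuals: 1/1 + 2/3 + 2/2 + 0/3 + 2/3 + 1/1 + 3/4 + 3/3 + 2/2 + 3/3 + 1/1 + 1/1 + 0/1 + 2/3 + 1/1 = 47/4; mean = 47/4 ÷ 15 = 47/60 = 0.783333… → 0.783.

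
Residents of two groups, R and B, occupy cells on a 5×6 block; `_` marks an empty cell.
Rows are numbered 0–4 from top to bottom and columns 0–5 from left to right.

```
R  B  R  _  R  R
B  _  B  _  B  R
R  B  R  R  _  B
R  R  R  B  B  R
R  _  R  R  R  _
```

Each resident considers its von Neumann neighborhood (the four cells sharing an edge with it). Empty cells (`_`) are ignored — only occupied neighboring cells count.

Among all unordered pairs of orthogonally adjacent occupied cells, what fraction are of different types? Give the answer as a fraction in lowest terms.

Scan each occupied cell's neighbors to the right and below so each pair is counted once.
From row 0: 5 unlike of 7 pairs (running 5/7).
From row 1: 4 unlike of 4 pairs (running 9/11).
From row 2: 5 unlike of 8 pairs (running 14/19).
From row 3: 4 unlike of 9 pairs (running 18/28).
From row 4: 0 unlike of 2 pairs (running 18/30).
Total adjacent occupied pairs: 30; unlike-type pairs: 18.
18/30 reduces to 3/5.

3/5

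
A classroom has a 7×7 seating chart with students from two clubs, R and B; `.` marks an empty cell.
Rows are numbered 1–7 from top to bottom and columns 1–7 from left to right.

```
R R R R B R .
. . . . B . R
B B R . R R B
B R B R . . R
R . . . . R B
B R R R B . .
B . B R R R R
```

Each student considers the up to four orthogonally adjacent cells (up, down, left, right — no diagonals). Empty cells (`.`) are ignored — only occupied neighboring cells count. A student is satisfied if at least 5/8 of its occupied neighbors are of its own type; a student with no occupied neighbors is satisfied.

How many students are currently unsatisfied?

22

(1,1)R 1/1 ok
(1,2)R 2/2 ok
(1,3)R 2/2 ok
(1,4)R 1/2 unhappy
(1,5)B 1/3 unhappy
(1,6)R 0/1 unhappy
(2,5)B 1/2 unhappy
(2,7)R 0/1 unhappy
(3,1)B 2/2 ok
(3,2)B 1/3 unhappy
(3,3)R 0/2 unhappy
(3,5)R 1/2 unhappy
(3,6)R 1/2 unhappy
(3,7)B 0/3 unhappy
(4,1)B 1/3 unhappy
(4,2)R 0/3 unhappy
(4,3)B 0/3 unhappy
(4,4)R 0/1 unhappy
(4,7)R 0/2 unhappy
(5,1)R 0/2 unhappy
(5,6)R 0/1 unhappy
(5,7)B 0/2 unhappy
(6,1)B 1/3 unhappy
(6,2)R 1/2 unhappy
(6,3)R 2/3 ok
(6,4)R 2/3 ok
(6,5)B 0/2 unhappy
(7,1)B 1/1 ok
(7,3)B 0/2 unhappy
(7,4)R 2/3 ok
(7,5)R 2/3 ok
(7,6)R 2/2 ok
(7,7)R 1/1 ok
Unsatisfied: (1,4), (1,5), (1,6), (2,5), (2,7), (3,2), (3,3), (3,5), (3,6), (3,7), (4,1), (4,2), (4,3), (4,4), (4,7), (5,1), (5,6), (5,7), (6,1), (6,2), (6,5), (7,3) — 22 in total.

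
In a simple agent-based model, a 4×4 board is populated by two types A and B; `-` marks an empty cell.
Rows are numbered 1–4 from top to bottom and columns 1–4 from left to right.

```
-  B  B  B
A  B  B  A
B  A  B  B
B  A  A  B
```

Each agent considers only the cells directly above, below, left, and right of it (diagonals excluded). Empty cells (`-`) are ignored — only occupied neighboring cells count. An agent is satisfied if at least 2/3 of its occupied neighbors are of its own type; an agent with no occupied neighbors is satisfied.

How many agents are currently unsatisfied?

(1,2)B 2/2 satisfied
(1,3)B 3/3 satisfied
(1,4)B 1/2 not
(2,1)A 0/2 not
(2,2)B 2/4 not
(2,3)B 3/4 satisfied
(2,4)A 0/3 not
(3,1)B 1/3 not
(3,2)A 1/4 not
(3,3)B 2/4 not
(3,4)B 2/3 satisfied
(4,1)B 1/2 not
(4,2)A 2/3 satisfied
(4,3)A 1/3 not
(4,4)B 1/2 not
Unsatisfied: (1,4), (2,1), (2,2), (2,4), (3,1), (3,2), (3,3), (4,1), (4,3), (4,4) — 10 in total.

10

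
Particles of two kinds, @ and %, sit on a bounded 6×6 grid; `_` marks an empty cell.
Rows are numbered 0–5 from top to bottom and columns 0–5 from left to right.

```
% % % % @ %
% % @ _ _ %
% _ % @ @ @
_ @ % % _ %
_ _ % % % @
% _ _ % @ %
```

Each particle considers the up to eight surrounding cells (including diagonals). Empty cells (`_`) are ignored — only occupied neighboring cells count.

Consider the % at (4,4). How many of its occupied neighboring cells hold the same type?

5

Occupied neighbors of (4,4): (3,3)=%, (3,5)=%, (4,3)=%, (4,5)=@, (5,3)=%, (5,4)=@, (5,5)=%.
Same type (%): 5 of 7.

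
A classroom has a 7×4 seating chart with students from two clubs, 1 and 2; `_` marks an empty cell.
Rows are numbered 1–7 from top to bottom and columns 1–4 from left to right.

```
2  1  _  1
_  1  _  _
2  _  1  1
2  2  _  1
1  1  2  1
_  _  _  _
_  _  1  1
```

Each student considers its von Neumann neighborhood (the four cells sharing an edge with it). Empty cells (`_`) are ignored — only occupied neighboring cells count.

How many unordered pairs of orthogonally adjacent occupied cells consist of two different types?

5

Scan each occupied cell's neighbors to the right and below so each pair is counted once.
From row 1: 1 unlike of 2 pairs (running 1/2).
From row 3: 0 unlike of 3 pairs (running 1/5).
From row 4: 2 unlike of 4 pairs (running 3/9).
From row 5: 2 unlike of 3 pairs (running 5/12).
From row 7: 0 unlike of 1 pairs (running 5/13).
Total adjacent occupied pairs: 13; unlike-type pairs: 5.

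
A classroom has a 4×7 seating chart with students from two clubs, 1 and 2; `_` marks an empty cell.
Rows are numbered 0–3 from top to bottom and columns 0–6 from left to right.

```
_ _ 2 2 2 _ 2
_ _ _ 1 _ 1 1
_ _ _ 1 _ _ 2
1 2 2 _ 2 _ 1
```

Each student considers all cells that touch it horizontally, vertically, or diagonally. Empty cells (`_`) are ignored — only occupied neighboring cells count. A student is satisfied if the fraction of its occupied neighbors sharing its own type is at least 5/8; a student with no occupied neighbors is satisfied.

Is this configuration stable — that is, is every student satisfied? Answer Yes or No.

No

Row 0: (0,2)2 1/2 ✗ · (0,3)2 2/3 ✓ · (0,4)2 1/3 ✗ · (0,6)2 0/2 ✗
Row 1: (1,3)1 1/4 ✗ · (1,5)1 1/4 ✗ · (1,6)1 1/3 ✗
Row 2: (2,3)1 1/3 ✗ · (2,6)2 0/3 ✗
Row 3: (3,0)1 0/1 ✗ · (3,1)2 1/2 ✗ · (3,2)2 1/2 ✗ · (3,4)2 0/1 ✗ · (3,6)1 0/1 ✗
For instance (0,2) has only 1/2 same-type neighbors, below 5/8.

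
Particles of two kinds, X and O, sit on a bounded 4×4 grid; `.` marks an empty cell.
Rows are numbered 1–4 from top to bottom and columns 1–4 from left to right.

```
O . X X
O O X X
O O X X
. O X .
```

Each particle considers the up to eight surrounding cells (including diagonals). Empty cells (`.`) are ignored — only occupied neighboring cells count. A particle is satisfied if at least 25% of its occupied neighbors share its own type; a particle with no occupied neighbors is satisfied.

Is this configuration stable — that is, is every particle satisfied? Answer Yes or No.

Yes

Row 1: (1,1)O 2/2 satisfied · (1,3)X 3/4 satisfied · (1,4)X 3/3 satisfied
Row 2: (2,1)O 4/4 satisfied · (2,2)O 4/7 satisfied · (2,3)X 5/7 satisfied · (2,4)X 5/5 satisfied
Row 3: (3,1)O 4/4 satisfied · (3,2)O 4/7 satisfied · (3,3)X 4/7 satisfied · (3,4)X 4/4 satisfied
Row 4: (4,2)O 2/4 satisfied · (4,3)X 2/4 satisfied
All meet the threshold, so the configuration is stable.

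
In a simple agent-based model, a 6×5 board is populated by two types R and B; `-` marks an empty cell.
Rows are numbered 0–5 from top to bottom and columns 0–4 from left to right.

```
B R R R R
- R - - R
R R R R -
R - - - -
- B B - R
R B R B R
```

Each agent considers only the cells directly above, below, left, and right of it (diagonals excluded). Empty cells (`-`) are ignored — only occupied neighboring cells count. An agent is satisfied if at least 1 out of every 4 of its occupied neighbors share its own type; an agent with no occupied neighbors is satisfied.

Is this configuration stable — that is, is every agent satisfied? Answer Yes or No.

No

Row 0: (0,0)B 0/1 ✗ · (0,1)R 2/3 ✓ · (0,2)R 2/2 ✓ · (0,3)R 2/2 ✓ · (0,4)R 2/2 ✓
Row 1: (1,1)R 2/2 ✓ · (1,4)R 1/1 ✓
Row 2: (2,0)R 2/2 ✓ · (2,1)R 3/3 ✓ · (2,2)R 2/2 ✓ · (2,3)R 1/1 ✓
Row 3: (3,0)R 1/1 ✓
Row 4: (4,1)B 2/2 ✓ · (4,2)B 1/2 ✓ · (4,4)R 1/1 ✓
Row 5: (5,0)R 0/1 ✗ · (5,1)B 1/3 ✓ · (5,2)R 0/3 ✗ · (5,3)B 0/2 ✗ · (5,4)R 1/2 ✓
For instance (0,0) has only 0/1 same-type neighbors, below 1/4.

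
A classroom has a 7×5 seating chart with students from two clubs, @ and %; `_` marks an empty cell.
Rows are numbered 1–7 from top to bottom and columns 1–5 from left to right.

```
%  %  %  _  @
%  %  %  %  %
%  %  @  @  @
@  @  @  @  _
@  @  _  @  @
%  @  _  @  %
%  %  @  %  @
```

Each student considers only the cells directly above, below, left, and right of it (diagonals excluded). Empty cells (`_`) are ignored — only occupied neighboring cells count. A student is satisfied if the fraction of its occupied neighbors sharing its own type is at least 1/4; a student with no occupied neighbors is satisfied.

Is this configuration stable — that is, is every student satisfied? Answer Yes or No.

(1,1)% 2/2 satisfied
(1,2)% 3/3 satisfied
(1,3)% 2/2 satisfied
(1,5)@ 0/1 not
(2,1)% 3/3 satisfied
(2,2)% 4/4 satisfied
(2,3)% 3/4 satisfied
(2,4)% 2/3 satisfied
(2,5)% 1/3 satisfied
(3,1)% 2/3 satisfied
(3,2)% 2/4 satisfied
(3,3)@ 2/4 satisfied
(3,4)@ 3/4 satisfied
(3,5)@ 1/2 satisfied
(4,1)@ 2/3 satisfied
(4,2)@ 3/4 satisfied
(4,3)@ 3/3 satisfied
(4,4)@ 3/3 satisfied
(5,1)@ 2/3 satisfied
(5,2)@ 3/3 satisfied
(5,4)@ 3/3 satisfied
(5,5)@ 1/2 satisfied
(6,1)% 1/3 satisfied
(6,2)@ 1/3 satisfied
(6,4)@ 1/3 satisfied
(6,5)% 0/3 not
(7,1)% 2/2 satisfied
(7,2)% 1/3 satisfied
(7,3)@ 0/2 not
(7,4)% 0/3 not
(7,5)@ 0/2 not
For instance (1,5) has only 0/1 same-type neighbors, below 1/4.

No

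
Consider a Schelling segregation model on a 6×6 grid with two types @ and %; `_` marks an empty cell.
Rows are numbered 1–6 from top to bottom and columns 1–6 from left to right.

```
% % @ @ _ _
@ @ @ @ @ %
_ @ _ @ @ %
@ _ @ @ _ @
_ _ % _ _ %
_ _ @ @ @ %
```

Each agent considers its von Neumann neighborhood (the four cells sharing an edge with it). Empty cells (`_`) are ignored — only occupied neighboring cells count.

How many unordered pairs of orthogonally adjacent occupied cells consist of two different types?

Scan each occupied cell's neighbors to the right and below so each pair is counted once.
From row 1: 3 unlike of 7 pairs (running 3/7).
From row 2: 1 unlike of 9 pairs (running 4/16).
From row 3: 2 unlike of 4 pairs (running 6/20).
From row 4: 2 unlike of 3 pairs (running 8/23).
From row 5: 1 unlike of 2 pairs (running 9/25).
From row 6: 1 unlike of 3 pairs (running 10/28).
Total adjacent occupied pairs: 28; unlike-type pairs: 10.

10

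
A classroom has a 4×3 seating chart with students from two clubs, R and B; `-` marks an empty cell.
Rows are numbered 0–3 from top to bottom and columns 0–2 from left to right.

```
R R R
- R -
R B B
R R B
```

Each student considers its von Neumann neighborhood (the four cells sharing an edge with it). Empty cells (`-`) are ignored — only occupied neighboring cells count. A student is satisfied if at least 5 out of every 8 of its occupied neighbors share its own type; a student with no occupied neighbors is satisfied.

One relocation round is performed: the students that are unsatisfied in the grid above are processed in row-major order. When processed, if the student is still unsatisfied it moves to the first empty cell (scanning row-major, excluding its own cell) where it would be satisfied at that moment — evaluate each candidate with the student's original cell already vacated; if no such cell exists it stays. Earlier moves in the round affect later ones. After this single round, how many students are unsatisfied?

1

Initially unsatisfied (in order): (1,1), (2,0), (2,1), (3,1), (3,2).
  (1,1) → (1,0).
  (2,0): now satisfied by earlier moves; stays.
  (2,1): no empty cell satisfies it; stays.
  (3,1) → (1,1).
  (3,2): now satisfied by earlier moves; stays.
Resulting grid:
R R R
R R -
R B B
R - B
Unsatisfied now: (2,1).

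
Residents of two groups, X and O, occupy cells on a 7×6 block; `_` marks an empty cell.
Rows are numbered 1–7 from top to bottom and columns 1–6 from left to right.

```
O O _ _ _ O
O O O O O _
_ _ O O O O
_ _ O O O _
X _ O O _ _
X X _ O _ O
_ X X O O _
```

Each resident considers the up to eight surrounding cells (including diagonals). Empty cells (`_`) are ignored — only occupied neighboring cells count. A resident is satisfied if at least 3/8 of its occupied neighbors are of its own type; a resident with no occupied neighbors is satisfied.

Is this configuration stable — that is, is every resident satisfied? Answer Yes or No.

Row 1: (1,1)O 3/3 ok · (1,2)O 4/4 ok · (1,6)O 1/1 ok
Row 2: (2,1)O 3/3 ok · (2,2)O 5/5 ok · (2,3)O 5/5 ok · (2,4)O 5/5 ok · (2,5)O 5/5 ok
Row 3: (3,3)O 6/6 ok · (3,4)O 8/8 ok · (3,5)O 6/6 ok · (3,6)O 3/3 ok
Row 4: (4,3)O 5/5 ok · (4,4)O 7/7 ok · (4,5)O 5/5 ok
Row 5: (5,1)X 2/2 ok · (5,3)O 4/5 ok · (5,4)O 5/5 ok
Row 6: (6,1)X 3/3 ok · (6,2)X 4/5 ok · (6,4)O 4/5 ok · (6,6)O 1/1 ok
Row 7: (7,2)X 3/3 ok · (7,3)X 2/4 ok · (7,4)O 2/3 ok · (7,5)O 3/3 ok
All meet the threshold, so the configuration is stable.

Yes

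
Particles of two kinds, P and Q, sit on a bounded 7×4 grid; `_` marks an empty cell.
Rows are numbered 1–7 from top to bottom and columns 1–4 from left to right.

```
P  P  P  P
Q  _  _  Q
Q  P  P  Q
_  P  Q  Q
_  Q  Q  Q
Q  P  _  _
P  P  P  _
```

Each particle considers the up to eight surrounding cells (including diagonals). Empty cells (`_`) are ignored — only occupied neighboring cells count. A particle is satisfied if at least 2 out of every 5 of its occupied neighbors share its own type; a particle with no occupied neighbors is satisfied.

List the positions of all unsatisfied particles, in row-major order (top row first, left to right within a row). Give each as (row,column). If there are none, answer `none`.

Row 1: (1,1)P 1/2 ok · (1,2)P 2/3 ok · (1,3)P 2/3 ok · (1,4)P 1/2 ok
Row 2: (2,1)Q 1/4 unhappy · (2,4)Q 1/4 unhappy
Row 3: (3,1)Q 1/3 unhappy · (3,2)P 2/5 ok · (3,3)P 2/6 unhappy · (3,4)Q 3/4 ok
Row 4: (4,2)P 2/6 unhappy · (4,3)Q 5/8 ok · (4,4)Q 4/5 ok
Row 5: (5,2)Q 3/5 ok · (5,3)Q 4/6 ok · (5,4)Q 3/3 ok
Row 6: (6,1)Q 1/4 unhappy · (6,2)P 3/6 ok
Row 7: (7,1)P 2/3 ok · (7,2)P 3/4 ok · (7,3)P 2/2 ok

(2,1), (2,4), (3,1), (3,3), (4,2), (6,1)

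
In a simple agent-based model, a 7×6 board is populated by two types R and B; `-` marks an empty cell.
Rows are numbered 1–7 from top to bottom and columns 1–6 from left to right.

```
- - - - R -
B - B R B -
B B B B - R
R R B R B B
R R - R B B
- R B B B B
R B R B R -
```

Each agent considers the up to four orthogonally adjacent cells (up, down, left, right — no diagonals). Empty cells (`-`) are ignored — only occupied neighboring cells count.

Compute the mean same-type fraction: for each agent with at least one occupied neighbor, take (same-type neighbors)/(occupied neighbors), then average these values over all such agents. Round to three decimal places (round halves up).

Row 1: (1,5)R 0/1
Row 2: (2,1)B 1/1 · (2,3)B 1/2 · (2,4)R 0/3 · (2,5)B 0/2
Row 3: (3,1)B 2/3 · (3,2)B 2/3 · (3,3)B 4/4 · (3,4)B 1/3 · (3,6)R 0/1
Row 4: (4,1)R 2/3 · (4,2)R 2/4 · (4,3)B 1/3 · (4,4)R 1/4 · (4,5)B 2/3 · (4,6)B 2/3
Row 5: (5,1)R 2/2 · (5,2)R 3/3 · (5,4)R 1/3 · (5,5)B 3/4 · (5,6)B 3/3
Row 6: (6,2)R 1/3 · (6,3)B 1/3 · (6,4)B 3/4 · (6,5)B 3/4 · (6,6)B 2/2
Row 7: (7,1)R 0/1 · (7,2)B 0/3 · (7,3)R 0/3 · (7,4)B 1/3 · (7,5)R 0/2
Sum over 31 agents: 0/1 + 1/1 + 1/2 + 0/3 + 0/2 + 2/3 + 2/3 + 4/4 + 1/3 + 0/1 + 2/3 + 2/4 + 1/3 + 1/4 + 2/3 + 2/3 + 2/2 + 3/3 + 1/3 + 3/4 + 3/3 + 1/3 + 1/3 + 3/4 + 3/4 + 2/2 + 0/1 + 0/3 + 0/3 + 1/3 + 0/2 = 89/6; mean = 89/6 ÷ 31 = 89/186 = 0.478494… → 0.478.

0.478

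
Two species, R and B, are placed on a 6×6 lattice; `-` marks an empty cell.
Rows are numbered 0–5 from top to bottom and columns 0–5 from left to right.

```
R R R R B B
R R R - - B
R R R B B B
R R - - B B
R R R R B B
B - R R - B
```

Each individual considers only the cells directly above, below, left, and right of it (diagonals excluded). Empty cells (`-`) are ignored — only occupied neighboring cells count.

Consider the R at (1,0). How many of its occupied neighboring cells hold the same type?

Occupied neighbors of (1,0): (0,0)=R, (2,0)=R, (1,1)=R.
Same type (R): 3 of 3.

3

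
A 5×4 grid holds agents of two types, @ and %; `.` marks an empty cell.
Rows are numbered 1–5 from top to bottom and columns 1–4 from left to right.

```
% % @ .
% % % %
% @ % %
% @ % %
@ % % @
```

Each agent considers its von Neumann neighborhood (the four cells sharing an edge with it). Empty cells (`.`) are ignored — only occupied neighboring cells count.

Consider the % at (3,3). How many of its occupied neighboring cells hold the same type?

Occupied neighbors of (3,3): (2,3)=%, (4,3)=%, (3,2)=@, (3,4)=%.
Same type (%): 3 of 4.

3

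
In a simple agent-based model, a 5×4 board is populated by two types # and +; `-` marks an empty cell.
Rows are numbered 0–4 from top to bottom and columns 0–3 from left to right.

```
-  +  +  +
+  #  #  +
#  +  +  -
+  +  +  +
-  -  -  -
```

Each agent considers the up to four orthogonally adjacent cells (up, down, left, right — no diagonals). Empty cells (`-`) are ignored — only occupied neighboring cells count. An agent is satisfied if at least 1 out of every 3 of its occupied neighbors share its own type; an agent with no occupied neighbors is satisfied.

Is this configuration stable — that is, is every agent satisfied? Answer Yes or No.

Row 0: (0,1)+ 1/2 ✓ · (0,2)+ 2/3 ✓ · (0,3)+ 2/2 ✓
Row 1: (1,0)+ 0/2 ✗ · (1,1)# 1/4 ✗ · (1,2)# 1/4 ✗ · (1,3)+ 1/2 ✓
Row 2: (2,0)# 0/3 ✗ · (2,1)+ 2/4 ✓ · (2,2)+ 2/3 ✓
Row 3: (3,0)+ 1/2 ✓ · (3,1)+ 3/3 ✓ · (3,2)+ 3/3 ✓ · (3,3)+ 1/1 ✓
For instance (1,0) has only 0/2 same-type neighbors, below 1/3.

No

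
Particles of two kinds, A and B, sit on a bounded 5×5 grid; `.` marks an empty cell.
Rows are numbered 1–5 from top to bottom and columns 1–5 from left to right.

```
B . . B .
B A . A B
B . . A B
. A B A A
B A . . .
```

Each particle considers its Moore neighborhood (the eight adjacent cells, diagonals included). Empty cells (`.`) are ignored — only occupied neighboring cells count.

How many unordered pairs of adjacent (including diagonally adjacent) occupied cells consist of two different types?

17

Scan each occupied cell's neighbors to the right and below (and the two forward diagonals) so each pair is counted once.
Row 1: B(1,1)–B(2,1)= B(1,1)–A(2,2)≠ B(1,4)–A(2,4)≠ B(1,4)–B(2,5)=  → 2/4 unlike.
Row 2: B(2,1)–A(2,2)≠ B(2,1)–B(3,1)= A(2,2)–B(3,1)≠ A(2,4)–B(2,5)≠ A(2,4)–A(3,4)= A(2,4)–B(3,5)≠ B(2,5)–B(3,5)= B(2,5)–A(3,4)≠  → 5/8 unlike.
Row 3: B(3,1)–A(4,2)≠ A(3,4)–B(3,5)≠ A(3,4)–A(4,4)= A(3,4)–A(4,5)= A(3,4)–B(4,3)≠ B(3,5)–A(4,5)≠ B(3,5)–A(4,4)≠  → 5/7 unlike.
Row 4: A(4,2)–B(4,3)≠ A(4,2)–A(5,2)= A(4,2)–B(5,1)≠ B(4,3)–A(4,4)≠ B(4,3)–A(5,2)≠ A(4,4)–A(4,5)=  → 4/6 unlike.
Row 5: B(5,1)–A(5,2)≠  → 1/1 unlike.
Total adjacent occupied pairs: 26; unlike-type pairs: 17.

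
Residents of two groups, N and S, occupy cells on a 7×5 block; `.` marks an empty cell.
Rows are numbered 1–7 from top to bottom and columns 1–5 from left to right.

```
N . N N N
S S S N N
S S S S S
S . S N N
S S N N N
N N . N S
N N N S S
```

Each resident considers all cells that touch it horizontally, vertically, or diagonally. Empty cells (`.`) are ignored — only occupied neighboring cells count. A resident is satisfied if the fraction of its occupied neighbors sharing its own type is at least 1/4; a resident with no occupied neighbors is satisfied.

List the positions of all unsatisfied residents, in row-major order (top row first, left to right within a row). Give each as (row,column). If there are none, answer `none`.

(1,1)N 0/2 unhappy
(1,3)N 2/4 ok
(1,4)N 4/5 ok
(1,5)N 3/3 ok
(2,1)S 3/4 ok
(2,2)S 5/7 ok
(2,3)S 4/7 ok
(2,4)N 4/8 ok
(2,5)N 3/5 ok
(3,1)S 4/4 ok
(3,2)S 7/7 ok
(3,3)S 5/7 ok
(3,4)S 4/8 ok
(3,5)S 1/5 unhappy
(4,1)S 4/4 ok
(4,3)S 4/7 ok
(4,4)N 4/8 ok
(4,5)N 3/5 ok
(5,1)S 2/4 ok
(5,2)S 3/6 ok
(5,3)N 4/6 ok
(5,4)N 5/7 ok
(5,5)N 4/5 ok
(6,1)N 3/5 ok
(6,2)N 5/7 ok
(6,4)N 4/7 ok
(6,5)S 2/5 ok
(7,1)N 3/3 ok
(7,2)N 4/4 ok
(7,3)N 3/4 ok
(7,4)S 2/4 ok
(7,5)S 2/3 ok

(1,1), (3,5)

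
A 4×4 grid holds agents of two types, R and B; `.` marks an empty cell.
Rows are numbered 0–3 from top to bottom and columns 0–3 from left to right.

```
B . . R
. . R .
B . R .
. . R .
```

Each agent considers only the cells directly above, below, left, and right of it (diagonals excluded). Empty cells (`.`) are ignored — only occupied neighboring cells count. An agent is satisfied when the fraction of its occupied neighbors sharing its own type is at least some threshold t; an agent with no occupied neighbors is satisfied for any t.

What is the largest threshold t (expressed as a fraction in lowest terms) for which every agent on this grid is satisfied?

1/1

(0,0)B — no occupied neighbors
(0,3)R — no occupied neighbors
(1,2)R 1/1
(2,0)B — no occupied neighbors
(2,2)R 2/2
(3,2)R 1/1
The smallest same-type fraction is 1/1 at (1,2), which reduces to 1/1. Any threshold above that leaves this agent unsatisfied.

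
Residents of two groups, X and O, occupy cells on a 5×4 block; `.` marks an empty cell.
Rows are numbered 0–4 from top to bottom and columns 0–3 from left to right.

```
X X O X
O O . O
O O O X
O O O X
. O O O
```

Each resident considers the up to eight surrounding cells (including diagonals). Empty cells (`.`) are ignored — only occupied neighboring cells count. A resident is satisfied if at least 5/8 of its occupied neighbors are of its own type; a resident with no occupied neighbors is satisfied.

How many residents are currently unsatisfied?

8

(0,0)X 1/3 ✗
(0,1)X 1/4 ✗
(0,2)O 2/4 ✗
(0,3)X 0/2 ✗
(1,0)O 3/5 ✗
(1,1)O 5/7 ✓
(1,3)O 2/4 ✗
(2,0)O 5/5 ✓
(2,1)O 7/7 ✓
(2,2)O 5/7 ✓
(2,3)X 1/4 ✗
(3,0)O 4/4 ✓
(3,1)O 7/7 ✓
(3,2)O 6/8 ✓
(3,3)X 1/5 ✗
(4,1)O 4/4 ✓
(4,2)O 4/5 ✓
(4,3)O 2/3 ✓
Unsatisfied: (0,0), (0,1), (0,2), (0,3), (1,0), (1,3), (2,3), (3,3) — 8 in total.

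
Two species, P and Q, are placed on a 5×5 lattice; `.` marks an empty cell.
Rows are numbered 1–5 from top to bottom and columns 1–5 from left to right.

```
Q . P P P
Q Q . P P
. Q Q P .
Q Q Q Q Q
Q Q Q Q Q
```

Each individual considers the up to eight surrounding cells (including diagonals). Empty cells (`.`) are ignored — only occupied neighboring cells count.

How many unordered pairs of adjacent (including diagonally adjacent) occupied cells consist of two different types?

Scan each occupied cell's neighbors to the right and below (and the two forward diagonals) so each pair is counted once.
From row 1: 1 unlike of 10 pairs (running 1/10).
From row 2: 1 unlike of 8 pairs (running 2/18).
From row 3: 4 unlike of 11 pairs (running 6/29).
From row 4: 0 unlike of 17 pairs (running 6/46).
From row 5: 0 unlike of 4 pairs (running 6/50).
Total adjacent occupied pairs: 50; unlike-type pairs: 6.

6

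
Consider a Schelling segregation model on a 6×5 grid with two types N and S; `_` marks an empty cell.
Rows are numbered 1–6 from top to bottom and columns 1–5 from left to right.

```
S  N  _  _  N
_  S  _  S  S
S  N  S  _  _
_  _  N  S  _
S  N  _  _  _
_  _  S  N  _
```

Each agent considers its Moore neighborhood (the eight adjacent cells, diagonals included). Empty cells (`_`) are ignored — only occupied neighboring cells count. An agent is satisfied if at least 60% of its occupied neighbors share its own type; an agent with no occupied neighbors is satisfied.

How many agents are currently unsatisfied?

Row 1: (1,1)S 1/2 ✗ · (1,2)N 0/2 ✗ · (1,5)N 0/2 ✗
Row 2: (2,2)S 3/5 ✓ · (2,4)S 2/3 ✓ · (2,5)S 1/2 ✗
Row 3: (3,1)S 1/2 ✗ · (3,2)N 1/4 ✗ · (3,3)S 3/5 ✓
Row 4: (4,3)N 2/4 ✗ · (4,4)S 1/2 ✗
Row 5: (5,1)S 0/1 ✗ · (5,2)N 1/3 ✗
Row 6: (6,3)S 0/2 ✗ · (6,4)N 0/1 ✗
Unsatisfied: (1,1), (1,2), (1,5), (2,5), (3,1), (3,2), (4,3), (4,4), (5,1), (5,2), (6,3), (6,4) — 12 in total.

12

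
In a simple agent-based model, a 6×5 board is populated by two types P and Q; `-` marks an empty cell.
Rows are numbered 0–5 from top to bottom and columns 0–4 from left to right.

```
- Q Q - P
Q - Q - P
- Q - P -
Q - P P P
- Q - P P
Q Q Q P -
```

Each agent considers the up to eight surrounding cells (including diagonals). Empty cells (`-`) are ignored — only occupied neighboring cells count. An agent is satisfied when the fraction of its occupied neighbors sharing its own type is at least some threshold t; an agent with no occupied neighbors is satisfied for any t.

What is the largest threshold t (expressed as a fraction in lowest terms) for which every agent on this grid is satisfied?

1/2

(0,1)Q 3/3
(0,2)Q 2/2
(0,4)P 1/1
(1,0)Q 2/2
(1,2)Q 3/4
(1,4)P 2/2
(2,1)Q 3/4
(2,3)P 4/5
(3,0)Q 2/2
(3,2)P 3/5
(3,3)P 5/5
(3,4)P 4/4
(4,1)Q 4/5
(4,3)P 5/6
(4,4)P 4/4
(5,0)Q 2/2
(5,1)Q 3/3
(5,2)Q 2/4
(5,3)P 2/3
The smallest same-type fraction is 2/4 at (5,2), which reduces to 1/2. Any threshold above that leaves this agent unsatisfied.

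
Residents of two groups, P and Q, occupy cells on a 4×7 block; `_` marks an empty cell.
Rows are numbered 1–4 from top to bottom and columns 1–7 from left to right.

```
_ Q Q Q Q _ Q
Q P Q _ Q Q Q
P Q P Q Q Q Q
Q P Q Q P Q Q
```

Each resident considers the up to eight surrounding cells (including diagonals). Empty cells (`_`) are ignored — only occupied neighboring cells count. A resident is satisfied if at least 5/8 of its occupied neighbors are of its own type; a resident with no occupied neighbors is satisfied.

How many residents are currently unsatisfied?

10

(1,2)Q 3/4 ok
(1,3)Q 3/4 ok
(1,4)Q 4/4 ok
(1,5)Q 3/3 ok
(1,7)Q 2/2 ok
(2,1)Q 2/4 unhappy
(2,2)P 2/7 unhappy
(2,3)Q 5/7 ok
(2,5)Q 6/6 ok
(2,6)Q 7/7 ok
(2,7)Q 4/4 ok
(3,1)P 2/5 unhappy
(3,2)Q 4/8 unhappy
(3,3)P 2/7 unhappy
(3,4)Q 5/7 ok
(3,5)Q 6/7 ok
(3,6)Q 7/8 ok
(3,7)Q 5/5 ok
(4,1)Q 1/3 unhappy
(4,2)P 2/5 unhappy
(4,3)Q 3/5 unhappy
(4,4)Q 3/5 unhappy
(4,5)P 0/5 unhappy
(4,6)Q 4/5 ok
(4,7)Q 3/3 ok
Unsatisfied: (2,1), (2,2), (3,1), (3,2), (3,3), (4,1), (4,2), (4,3), (4,4), (4,5) — 10 in total.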